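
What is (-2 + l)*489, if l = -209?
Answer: -103179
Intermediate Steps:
(-2 + l)*489 = (-2 - 209)*489 = -211*489 = -103179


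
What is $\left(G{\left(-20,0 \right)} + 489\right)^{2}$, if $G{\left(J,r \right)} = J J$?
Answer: $790321$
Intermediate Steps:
$G{\left(J,r \right)} = J^{2}$
$\left(G{\left(-20,0 \right)} + 489\right)^{2} = \left(\left(-20\right)^{2} + 489\right)^{2} = \left(400 + 489\right)^{2} = 889^{2} = 790321$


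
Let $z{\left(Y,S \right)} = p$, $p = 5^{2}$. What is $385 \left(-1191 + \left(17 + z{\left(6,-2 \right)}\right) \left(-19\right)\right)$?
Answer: $-765765$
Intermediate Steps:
$p = 25$
$z{\left(Y,S \right)} = 25$
$385 \left(-1191 + \left(17 + z{\left(6,-2 \right)}\right) \left(-19\right)\right) = 385 \left(-1191 + \left(17 + 25\right) \left(-19\right)\right) = 385 \left(-1191 + 42 \left(-19\right)\right) = 385 \left(-1191 - 798\right) = 385 \left(-1989\right) = -765765$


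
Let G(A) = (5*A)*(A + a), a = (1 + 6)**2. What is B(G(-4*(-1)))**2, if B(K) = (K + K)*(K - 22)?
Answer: 4842464313600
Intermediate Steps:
a = 49 (a = 7**2 = 49)
G(A) = 5*A*(49 + A) (G(A) = (5*A)*(A + 49) = (5*A)*(49 + A) = 5*A*(49 + A))
B(K) = 2*K*(-22 + K) (B(K) = (2*K)*(-22 + K) = 2*K*(-22 + K))
B(G(-4*(-1)))**2 = (2*(5*(-4*(-1))*(49 - 4*(-1)))*(-22 + 5*(-4*(-1))*(49 - 4*(-1))))**2 = (2*(5*4*(49 + 4))*(-22 + 5*4*(49 + 4)))**2 = (2*(5*4*53)*(-22 + 5*4*53))**2 = (2*1060*(-22 + 1060))**2 = (2*1060*1038)**2 = 2200560**2 = 4842464313600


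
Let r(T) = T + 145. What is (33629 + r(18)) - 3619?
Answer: 30173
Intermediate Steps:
r(T) = 145 + T
(33629 + r(18)) - 3619 = (33629 + (145 + 18)) - 3619 = (33629 + 163) - 3619 = 33792 - 3619 = 30173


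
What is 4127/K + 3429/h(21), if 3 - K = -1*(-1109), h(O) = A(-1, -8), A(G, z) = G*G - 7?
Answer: -318103/553 ≈ -575.23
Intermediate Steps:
A(G, z) = -7 + G**2 (A(G, z) = G**2 - 7 = -7 + G**2)
h(O) = -6 (h(O) = -7 + (-1)**2 = -7 + 1 = -6)
K = -1106 (K = 3 - (-1)*(-1109) = 3 - 1*1109 = 3 - 1109 = -1106)
4127/K + 3429/h(21) = 4127/(-1106) + 3429/(-6) = 4127*(-1/1106) + 3429*(-1/6) = -4127/1106 - 1143/2 = -318103/553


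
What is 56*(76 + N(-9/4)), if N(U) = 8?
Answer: 4704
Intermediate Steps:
56*(76 + N(-9/4)) = 56*(76 + 8) = 56*84 = 4704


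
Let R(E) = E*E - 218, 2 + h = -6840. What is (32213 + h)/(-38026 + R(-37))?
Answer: -25371/36875 ≈ -0.68803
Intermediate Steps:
h = -6842 (h = -2 - 6840 = -6842)
R(E) = -218 + E**2 (R(E) = E**2 - 218 = -218 + E**2)
(32213 + h)/(-38026 + R(-37)) = (32213 - 6842)/(-38026 + (-218 + (-37)**2)) = 25371/(-38026 + (-218 + 1369)) = 25371/(-38026 + 1151) = 25371/(-36875) = 25371*(-1/36875) = -25371/36875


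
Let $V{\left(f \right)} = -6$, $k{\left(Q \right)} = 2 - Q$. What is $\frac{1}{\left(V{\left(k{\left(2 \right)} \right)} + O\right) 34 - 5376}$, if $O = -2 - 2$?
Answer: $- \frac{1}{5716} \approx -0.00017495$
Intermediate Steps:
$O = -4$ ($O = -2 - 2 = -4$)
$\frac{1}{\left(V{\left(k{\left(2 \right)} \right)} + O\right) 34 - 5376} = \frac{1}{\left(-6 - 4\right) 34 - 5376} = \frac{1}{\left(-10\right) 34 - 5376} = \frac{1}{-340 - 5376} = \frac{1}{-5716} = - \frac{1}{5716}$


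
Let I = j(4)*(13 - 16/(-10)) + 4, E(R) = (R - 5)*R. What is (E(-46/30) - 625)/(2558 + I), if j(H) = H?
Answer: -138371/589590 ≈ -0.23469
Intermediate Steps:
E(R) = R*(-5 + R) (E(R) = (-5 + R)*R = R*(-5 + R))
I = 312/5 (I = 4*(13 - 16/(-10)) + 4 = 4*(13 - 16*(-⅒)) + 4 = 4*(13 + 8/5) + 4 = 4*(73/5) + 4 = 292/5 + 4 = 312/5 ≈ 62.400)
(E(-46/30) - 625)/(2558 + I) = ((-46/30)*(-5 - 46/30) - 625)/(2558 + 312/5) = ((-46*1/30)*(-5 - 46*1/30) - 625)/(13102/5) = (-23*(-5 - 23/15)/15 - 625)*(5/13102) = (-23/15*(-98/15) - 625)*(5/13102) = (2254/225 - 625)*(5/13102) = -138371/225*5/13102 = -138371/589590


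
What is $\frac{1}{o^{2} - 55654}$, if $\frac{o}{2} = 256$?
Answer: $\frac{1}{206490} \approx 4.8428 \cdot 10^{-6}$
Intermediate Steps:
$o = 512$ ($o = 2 \cdot 256 = 512$)
$\frac{1}{o^{2} - 55654} = \frac{1}{512^{2} - 55654} = \frac{1}{262144 - 55654} = \frac{1}{206490}$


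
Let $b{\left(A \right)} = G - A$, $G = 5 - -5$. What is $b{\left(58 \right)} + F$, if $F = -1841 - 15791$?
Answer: $-17680$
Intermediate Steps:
$G = 10$ ($G = 5 + 5 = 10$)
$b{\left(A \right)} = 10 - A$
$F = -17632$ ($F = -1841 - 15791 = -17632$)
$b{\left(58 \right)} + F = \left(10 - 58\right) - 17632 = -48 - 17632 = -17680$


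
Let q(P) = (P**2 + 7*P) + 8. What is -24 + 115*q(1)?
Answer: 1816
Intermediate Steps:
q(P) = 8 + P**2 + 7*P
-24 + 115*q(1) = -24 + 115*(8 + 1**2 + 7*1) = -24 + 115*(8 + 1 + 7) = -24 + 115*16 = -24 + 1840 = 1816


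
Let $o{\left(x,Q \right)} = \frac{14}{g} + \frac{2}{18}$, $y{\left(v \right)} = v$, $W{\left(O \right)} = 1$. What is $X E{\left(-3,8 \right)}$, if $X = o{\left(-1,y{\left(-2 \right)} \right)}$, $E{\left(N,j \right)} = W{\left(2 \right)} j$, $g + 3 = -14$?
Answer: $- \frac{872}{153} \approx -5.6993$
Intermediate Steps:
$g = -17$ ($g = -3 - 14 = -17$)
$o{\left(x,Q \right)} = - \frac{109}{153}$ ($o{\left(x,Q \right)} = \frac{14}{-17} + \frac{2}{18} = 14 \left(- \frac{1}{17}\right) + 2 \cdot \frac{1}{18} = - \frac{14}{17} + \frac{1}{9} = - \frac{109}{153}$)
$E{\left(N,j \right)} = j$ ($E{\left(N,j \right)} = 1 j = j$)
$X = - \frac{109}{153} \approx -0.71242$
$X E{\left(-3,8 \right)} = \left(- \frac{109}{153}\right) 8 = - \frac{872}{153}$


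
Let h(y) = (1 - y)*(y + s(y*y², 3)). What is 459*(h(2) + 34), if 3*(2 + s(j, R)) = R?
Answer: 15147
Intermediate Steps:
s(j, R) = -2 + R/3
h(y) = (1 - y)*(-1 + y) (h(y) = (1 - y)*(y + (-2 + (⅓)*3)) = (1 - y)*(y + (-2 + 1)) = (1 - y)*(y - 1) = (1 - y)*(-1 + y))
459*(h(2) + 34) = 459*((-1 - 1*2² + 2*2) + 34) = 459*((-1 - 1*4 + 4) + 34) = 459*((-1 - 4 + 4) + 34) = 459*(-1 + 34) = 459*33 = 15147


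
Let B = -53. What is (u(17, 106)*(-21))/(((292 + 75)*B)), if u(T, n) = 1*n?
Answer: 42/367 ≈ 0.11444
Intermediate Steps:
u(T, n) = n
(u(17, 106)*(-21))/(((292 + 75)*B)) = (106*(-21))/(((292 + 75)*(-53))) = -2226/(367*(-53)) = -2226/(-19451) = -2226*(-1/19451) = 42/367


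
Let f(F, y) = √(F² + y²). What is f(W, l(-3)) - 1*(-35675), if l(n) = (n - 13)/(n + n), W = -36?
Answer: 35675 + 4*√733/3 ≈ 35711.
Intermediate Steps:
l(n) = (-13 + n)/(2*n) (l(n) = (-13 + n)/((2*n)) = (-13 + n)*(1/(2*n)) = (-13 + n)/(2*n))
f(W, l(-3)) - 1*(-35675) = √((-36)² + ((½)*(-13 - 3)/(-3))²) - 1*(-35675) = √(1296 + ((½)*(-⅓)*(-16))²) + 35675 = √(1296 + (8/3)²) + 35675 = √(1296 + 64/9) + 35675 = √(11728/9) + 35675 = 4*√733/3 + 35675 = 35675 + 4*√733/3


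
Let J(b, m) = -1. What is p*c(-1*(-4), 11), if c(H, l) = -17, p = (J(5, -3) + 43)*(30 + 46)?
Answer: -54264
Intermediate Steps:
p = 3192 (p = (-1 + 43)*(30 + 46) = 42*76 = 3192)
p*c(-1*(-4), 11) = 3192*(-17) = -54264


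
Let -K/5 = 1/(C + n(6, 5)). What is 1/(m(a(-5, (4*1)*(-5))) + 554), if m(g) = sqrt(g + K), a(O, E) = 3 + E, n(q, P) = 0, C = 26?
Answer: 14404/7980263 - I*sqrt(11622)/7980263 ≈ 0.001805 - 1.3509e-5*I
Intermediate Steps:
K = -5/26 (K = -5/(26 + 0) = -5/26 ≈ -0.19231)
m(g) = sqrt(-5/26 + g) (m(g) = sqrt(g - 5/26) = sqrt(-5/26 + g))
1/(m(a(-5, (4*1)*(-5))) + 554) = 1/(sqrt(-130 + 676*(3 + (4*1)*(-5)))/26 + 554) = 1/(sqrt(-130 + 676*(3 + 4*(-5)))/26 + 554) = 1/(sqrt(-130 + 676*(3 - 20))/26 + 554) = 1/(sqrt(-130 + 676*(-17))/26 + 554) = 1/(sqrt(-130 - 11492)/26 + 554) = 1/(sqrt(-11622)/26 + 554) = 1/((I*sqrt(11622))/26 + 554) = 1/(I*sqrt(11622)/26 + 554) = 1/(554 + I*sqrt(11622)/26)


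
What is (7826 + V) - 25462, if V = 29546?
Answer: 11910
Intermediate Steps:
(7826 + V) - 25462 = (7826 + 29546) - 25462 = 37372 - 25462 = 11910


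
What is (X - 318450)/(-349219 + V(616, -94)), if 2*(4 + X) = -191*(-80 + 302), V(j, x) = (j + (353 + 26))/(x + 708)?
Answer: 208548170/214419471 ≈ 0.97262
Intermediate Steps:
V(j, x) = (379 + j)/(708 + x) (V(j, x) = (j + 379)/(708 + x) = (379 + j)/(708 + x))
X = -21205 (X = -4 + (-191*(-80 + 302))/2 = -4 + (-191*222)/2 = -4 + (½)*(-42402) = -4 - 21201 = -21205)
(X - 318450)/(-349219 + V(616, -94)) = (-21205 - 318450)/(-349219 + (379 + 616)/(708 - 94)) = -339655/(-349219 + 995/614) = -339655/(-214419471/614) = -339655*(-614/214419471) = 208548170/214419471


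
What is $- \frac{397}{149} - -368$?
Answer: $\frac{54435}{149} \approx 365.34$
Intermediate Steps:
$- \frac{397}{149} - -368 = - \frac{397}{149} + 368 = \frac{54435}{149}$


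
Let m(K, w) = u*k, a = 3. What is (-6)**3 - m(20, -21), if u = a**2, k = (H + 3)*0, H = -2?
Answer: -216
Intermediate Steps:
k = 0 (k = (-2 + 3)*0 = 1*0 = 0)
u = 9 (u = 3**2 = 9)
m(K, w) = 0 (m(K, w) = 9*0 = 0)
(-6)**3 - m(20, -21) = (-6)**3 - 1*0 = -216 + 0 = -216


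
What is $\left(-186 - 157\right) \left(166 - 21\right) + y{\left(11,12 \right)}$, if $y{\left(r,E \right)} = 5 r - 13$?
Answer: $-49693$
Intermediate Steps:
$y{\left(r,E \right)} = -13 + 5 r$
$\left(-186 - 157\right) \left(166 - 21\right) + y{\left(11,12 \right)} = \left(-186 - 157\right) \left(166 - 21\right) + \left(-13 + 5 \cdot 11\right) = \left(-343\right) 145 + \left(-13 + 55\right) = -49735 + 42 = -49693$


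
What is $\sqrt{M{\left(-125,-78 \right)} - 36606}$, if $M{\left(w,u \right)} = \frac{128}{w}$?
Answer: $\frac{i \sqrt{22879390}}{25} \approx 191.33 i$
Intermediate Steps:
$\sqrt{M{\left(-125,-78 \right)} - 36606} = \sqrt{\frac{128}{-125} - 36606} = \sqrt{128 \left(- \frac{1}{125}\right) - 36606} = \sqrt{- \frac{128}{125} - 36606} = \sqrt{- \frac{4575878}{125}} = \frac{i \sqrt{22879390}}{25}$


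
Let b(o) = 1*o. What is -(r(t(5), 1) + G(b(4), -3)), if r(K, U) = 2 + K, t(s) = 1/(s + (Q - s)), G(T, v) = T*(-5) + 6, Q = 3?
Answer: 35/3 ≈ 11.667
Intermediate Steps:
b(o) = o
G(T, v) = 6 - 5*T (G(T, v) = -5*T + 6 = 6 - 5*T)
t(s) = ⅓ (t(s) = 1/(s + (3 - s)) = 1/3 = ⅓)
-(r(t(5), 1) + G(b(4), -3)) = -((2 + ⅓) + (6 - 5*4)) = -(7/3 + (6 - 20)) = -(7/3 - 14) = -1*(-35/3) = 35/3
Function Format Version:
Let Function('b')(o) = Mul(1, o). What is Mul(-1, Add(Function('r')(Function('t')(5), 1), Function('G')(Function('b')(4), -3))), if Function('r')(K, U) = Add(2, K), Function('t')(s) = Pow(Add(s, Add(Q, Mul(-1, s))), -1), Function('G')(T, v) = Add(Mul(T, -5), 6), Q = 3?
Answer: Rational(35, 3) ≈ 11.667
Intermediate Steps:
Function('b')(o) = o
Function('G')(T, v) = Add(6, Mul(-5, T)) (Function('G')(T, v) = Add(Mul(-5, T), 6) = Add(6, Mul(-5, T)))
Function('t')(s) = Rational(1, 3) (Function('t')(s) = Pow(Add(s, Add(3, Mul(-1, s))), -1) = Pow(3, -1) = Rational(1, 3))
Mul(-1, Add(Function('r')(Function('t')(5), 1), Function('G')(Function('b')(4), -3))) = Mul(-1, Add(Add(2, Rational(1, 3)), Add(6, Mul(-5, 4)))) = Mul(-1, Add(Rational(7, 3), Add(6, -20))) = Mul(-1, Add(Rational(7, 3), -14)) = Mul(-1, Rational(-35, 3)) = Rational(35, 3)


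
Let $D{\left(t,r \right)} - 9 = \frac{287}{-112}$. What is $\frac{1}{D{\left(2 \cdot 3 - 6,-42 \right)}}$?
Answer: $\frac{16}{103} \approx 0.15534$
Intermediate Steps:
$D{\left(t,r \right)} = \frac{103}{16}$ ($D{\left(t,r \right)} = 9 + \frac{287}{-112} = 9 + 287 \left(- \frac{1}{112}\right) = 9 - \frac{41}{16} = \frac{103}{16}$)
$\frac{1}{D{\left(2 \cdot 3 - 6,-42 \right)}} = \frac{1}{\frac{103}{16}} = \frac{16}{103}$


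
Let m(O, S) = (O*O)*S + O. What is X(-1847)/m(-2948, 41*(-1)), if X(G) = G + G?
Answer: 1847/178160906 ≈ 1.0367e-5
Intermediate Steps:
X(G) = 2*G
m(O, S) = O + S*O² (m(O, S) = O²*S + O = S*O² + O = O + S*O²)
X(-1847)/m(-2948, 41*(-1)) = (2*(-1847))/((-2948*(1 - 120868*(-1)))) = -3694*(-1/(2948*(1 - 2948*(-41)))) = -3694*(-1/(2948*(1 + 120868))) = -3694/((-2948*120869)) = -3694/(-356321812) = -3694*(-1/356321812) = 1847/178160906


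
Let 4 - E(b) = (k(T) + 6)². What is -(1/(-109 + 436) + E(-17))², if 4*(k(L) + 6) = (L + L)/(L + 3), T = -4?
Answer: -1/106929 ≈ -9.3520e-6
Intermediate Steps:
k(L) = -6 + L/(2*(3 + L)) (k(L) = -6 + ((L + L)/(L + 3))/4 = -6 + ((2*L)/(3 + L))/4 = -6 + (2*L/(3 + L))/4 = -6 + L/(2*(3 + L)))
E(b) = 0 (E(b) = 4 - ((-36 - 11*(-4))/(2*(3 - 4)) + 6)² = 4 - ((½)*(-36 + 44)/(-1) + 6)² = 4 - ((½)*(-1)*8 + 6)² = 4 - (-4 + 6)² = 4 - 1*2² = 4 - 1*4 = 4 - 4 = 0)
-(1/(-109 + 436) + E(-17))² = -(1/(-109 + 436) + 0)² = -(1/327 + 0)² = -(1/327)² = -1*1/106929 = -1/106929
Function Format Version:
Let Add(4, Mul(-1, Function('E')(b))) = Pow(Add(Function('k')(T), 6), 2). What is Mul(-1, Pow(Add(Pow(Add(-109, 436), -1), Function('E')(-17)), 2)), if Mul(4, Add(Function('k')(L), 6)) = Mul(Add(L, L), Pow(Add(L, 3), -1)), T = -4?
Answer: Rational(-1, 106929) ≈ -9.3520e-6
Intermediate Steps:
Function('k')(L) = Add(-6, Mul(Rational(1, 2), L, Pow(Add(3, L), -1))) (Function('k')(L) = Add(-6, Mul(Rational(1, 4), Mul(Add(L, L), Pow(Add(L, 3), -1)))) = Add(-6, Mul(Rational(1, 4), Mul(Mul(2, L), Pow(Add(3, L), -1)))) = Add(-6, Mul(Rational(1, 4), Mul(2, L, Pow(Add(3, L), -1)))) = Add(-6, Mul(Rational(1, 2), L, Pow(Add(3, L), -1))))
Function('E')(b) = 0 (Function('E')(b) = Add(4, Mul(-1, Pow(Add(Mul(Rational(1, 2), Pow(Add(3, -4), -1), Add(-36, Mul(-11, -4))), 6), 2))) = Add(4, Mul(-1, Pow(Add(Mul(Rational(1, 2), Pow(-1, -1), Add(-36, 44)), 6), 2))) = Add(4, Mul(-1, Pow(Add(Mul(Rational(1, 2), -1, 8), 6), 2))) = Add(4, Mul(-1, Pow(Add(-4, 6), 2))) = Add(4, Mul(-1, Pow(2, 2))) = Add(4, Mul(-1, 4)) = Add(4, -4) = 0)
Mul(-1, Pow(Add(Pow(Add(-109, 436), -1), Function('E')(-17)), 2)) = Mul(-1, Pow(Add(Pow(Add(-109, 436), -1), 0), 2)) = Mul(-1, Pow(Add(Pow(327, -1), 0), 2)) = Mul(-1, Pow(Add(Rational(1, 327), 0), 2)) = Mul(-1, Pow(Rational(1, 327), 2)) = Mul(-1, Rational(1, 106929)) = Rational(-1, 106929)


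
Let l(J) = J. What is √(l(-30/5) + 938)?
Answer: 2*√233 ≈ 30.529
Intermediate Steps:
√(l(-30/5) + 938) = √(-30/5 + 938) = √(-30*⅕ + 938) = √(-6 + 938) = √932 = 2*√233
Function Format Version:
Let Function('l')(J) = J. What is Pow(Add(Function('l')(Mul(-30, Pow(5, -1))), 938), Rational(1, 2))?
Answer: Mul(2, Pow(233, Rational(1, 2))) ≈ 30.529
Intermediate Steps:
Pow(Add(Function('l')(Mul(-30, Pow(5, -1))), 938), Rational(1, 2)) = Pow(Add(Mul(-30, Pow(5, -1)), 938), Rational(1, 2)) = Pow(Add(Mul(-30, Rational(1, 5)), 938), Rational(1, 2)) = Pow(Add(-6, 938), Rational(1, 2)) = Pow(932, Rational(1, 2)) = Mul(2, Pow(233, Rational(1, 2)))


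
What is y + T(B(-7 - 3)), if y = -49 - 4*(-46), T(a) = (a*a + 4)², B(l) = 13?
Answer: 30064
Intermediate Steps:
T(a) = (4 + a²)² (T(a) = (a² + 4)² = (4 + a²)²)
y = 135 (y = -49 + 184 = 135)
y + T(B(-7 - 3)) = 135 + (4 + 13²)² = 135 + (4 + 169)² = 135 + 173² = 135 + 29929 = 30064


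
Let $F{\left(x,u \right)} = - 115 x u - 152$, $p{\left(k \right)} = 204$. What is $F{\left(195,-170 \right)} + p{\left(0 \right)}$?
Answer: $3812302$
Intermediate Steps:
$F{\left(x,u \right)} = -152 - 115 u x$ ($F{\left(x,u \right)} = - 115 u x - 152 = -152 - 115 u x$)
$F{\left(195,-170 \right)} + p{\left(0 \right)} = \left(-152 - \left(-19550\right) 195\right) + 204 = \left(-152 + 3812250\right) + 204 = 3812098 + 204 = 3812302$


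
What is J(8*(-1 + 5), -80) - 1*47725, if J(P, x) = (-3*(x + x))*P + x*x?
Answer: -25965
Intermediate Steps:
J(P, x) = x² - 6*P*x (J(P, x) = (-6*x)*P + x² = -6*P*x + x² = x² - 6*P*x)
J(8*(-1 + 5), -80) - 1*47725 = -80*(-80 - 48*(-1 + 5)) - 1*47725 = -80*(-80 - 48*4) - 47725 = -80*(-80 - 6*32) - 47725 = -80*(-80 - 192) - 47725 = -80*(-272) - 47725 = 21760 - 47725 = -25965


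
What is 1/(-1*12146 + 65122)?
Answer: 1/52976 ≈ 1.8876e-5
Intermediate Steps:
1/(-1*12146 + 65122) = 1/(-12146 + 65122) = 1/52976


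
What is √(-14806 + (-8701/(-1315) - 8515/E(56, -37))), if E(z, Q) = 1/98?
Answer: 19*I*√4068082685/1315 ≈ 921.56*I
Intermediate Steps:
E(z, Q) = 1/98
√(-14806 + (-8701/(-1315) - 8515/E(56, -37))) = √(-14806 + (-8701/(-1315) - 8515/1/98)) = √(-14806 + (-8701*(-1/1315) - 8515*98)) = √(-14806 + (8701/1315 - 834470)) = √(-14806 - 1097319349/1315) = √(-1116789239/1315) = 19*I*√4068082685/1315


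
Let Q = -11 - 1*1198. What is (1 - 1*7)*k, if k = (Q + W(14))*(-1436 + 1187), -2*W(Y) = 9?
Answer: -1812969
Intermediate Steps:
W(Y) = -9/2 (W(Y) = -½*9 = -9/2)
Q = -1209 (Q = -11 - 1198 = -1209)
k = 604323/2 (k = (-1209 - 9/2)*(-1436 + 1187) = -2427/2*(-249) = 604323/2 ≈ 3.0216e+5)
(1 - 1*7)*k = (1 - 1*7)*(604323/2) = (1 - 7)*(604323/2) = -6*604323/2 = -1812969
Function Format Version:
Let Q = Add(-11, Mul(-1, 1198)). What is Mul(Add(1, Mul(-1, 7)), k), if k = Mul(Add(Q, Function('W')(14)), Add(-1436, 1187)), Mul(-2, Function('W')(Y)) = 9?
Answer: -1812969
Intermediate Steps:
Function('W')(Y) = Rational(-9, 2) (Function('W')(Y) = Mul(Rational(-1, 2), 9) = Rational(-9, 2))
Q = -1209 (Q = Add(-11, -1198) = -1209)
k = Rational(604323, 2) (k = Mul(Add(-1209, Rational(-9, 2)), Add(-1436, 1187)) = Mul(Rational(-2427, 2), -249) = Rational(604323, 2) ≈ 3.0216e+5)
Mul(Add(1, Mul(-1, 7)), k) = Mul(Add(1, Mul(-1, 7)), Rational(604323, 2)) = Mul(Add(1, -7), Rational(604323, 2)) = Mul(-6, Rational(604323, 2)) = -1812969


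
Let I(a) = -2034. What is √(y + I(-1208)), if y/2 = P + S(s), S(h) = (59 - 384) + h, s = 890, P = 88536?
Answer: 38*√122 ≈ 419.72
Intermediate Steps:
S(h) = -325 + h
y = 178202 (y = 2*(88536 + (-325 + 890)) = 2*(88536 + 565) = 2*89101 = 178202)
√(y + I(-1208)) = √(178202 - 2034) = √176168 = 38*√122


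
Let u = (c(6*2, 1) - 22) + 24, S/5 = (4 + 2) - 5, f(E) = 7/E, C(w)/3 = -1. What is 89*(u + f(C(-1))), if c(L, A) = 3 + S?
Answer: 2047/3 ≈ 682.33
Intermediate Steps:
C(w) = -3 (C(w) = 3*(-1) = -3)
S = 5 (S = 5*((4 + 2) - 5) = 5*(6 - 5) = 5*1 = 5)
c(L, A) = 8 (c(L, A) = 3 + 5 = 8)
u = 10 (u = (8 - 22) + 24 = -14 + 24 = 10)
89*(u + f(C(-1))) = 89*(10 + 7/(-3)) = 89*(10 + 7*(-1/3)) = 89*(10 - 7/3) = 89*(23/3) = 2047/3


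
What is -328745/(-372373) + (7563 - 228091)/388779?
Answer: 45690479411/144770802567 ≈ 0.31561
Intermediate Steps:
-328745/(-372373) + (7563 - 228091)/388779 = -328745*(-1/372373) - 220528*1/388779 = 328745/372373 - 220528/388779 = 45690479411/144770802567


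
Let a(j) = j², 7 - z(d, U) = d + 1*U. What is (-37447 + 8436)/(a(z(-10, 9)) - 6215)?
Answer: 29011/6151 ≈ 4.7165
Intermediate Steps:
z(d, U) = 7 - U - d (z(d, U) = 7 - (d + 1*U) = 7 - (d + U) = 7 - (U + d) = 7 + (-U - d) = 7 - U - d)
(-37447 + 8436)/(a(z(-10, 9)) - 6215) = (-37447 + 8436)/((7 - 1*9 - 1*(-10))² - 6215) = -29011/((7 - 9 + 10)² - 6215) = -29011/(8² - 6215) = -29011/(64 - 6215) = -29011/(-6151) = -29011*(-1/6151) = 29011/6151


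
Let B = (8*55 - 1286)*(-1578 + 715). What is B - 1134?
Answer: 728964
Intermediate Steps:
B = 730098 (B = (440 - 1286)*(-863) = -846*(-863) = 730098)
B - 1134 = 730098 - 1134 = 728964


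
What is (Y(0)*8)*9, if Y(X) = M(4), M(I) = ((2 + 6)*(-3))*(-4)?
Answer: 6912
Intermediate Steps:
M(I) = 96 (M(I) = (8*(-3))*(-4) = -24*(-4) = 96)
Y(X) = 96
(Y(0)*8)*9 = (96*8)*9 = 768*9 = 6912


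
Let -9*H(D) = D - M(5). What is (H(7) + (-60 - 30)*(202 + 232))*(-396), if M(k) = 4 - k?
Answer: 15468112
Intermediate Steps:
H(D) = -1/9 - D/9 (H(D) = -(D - (4 - 1*5))/9 = -(D - (4 - 5))/9 = -(D - 1*(-1))/9 = -(D + 1)/9 = -(1 + D)/9 = -1/9 - D/9)
(H(7) + (-60 - 30)*(202 + 232))*(-396) = ((-1/9 - 1/9*7) + (-60 - 30)*(202 + 232))*(-396) = ((-1/9 - 7/9) - 90*434)*(-396) = (-8/9 - 39060)*(-396) = -351548/9*(-396) = 15468112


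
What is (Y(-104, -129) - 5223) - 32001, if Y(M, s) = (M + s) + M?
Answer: -37561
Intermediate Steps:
Y(M, s) = s + 2*M
(Y(-104, -129) - 5223) - 32001 = ((-129 + 2*(-104)) - 5223) - 32001 = ((-129 - 208) - 5223) - 32001 = (-337 - 5223) - 32001 = -5560 - 32001 = -37561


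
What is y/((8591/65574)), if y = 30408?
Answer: 1993974192/8591 ≈ 2.3210e+5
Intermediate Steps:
y/((8591/65574)) = 30408/((8591/65574)) = 30408/((8591*(1/65574))) = 30408/(8591/65574) = 30408*(65574/8591) = 1993974192/8591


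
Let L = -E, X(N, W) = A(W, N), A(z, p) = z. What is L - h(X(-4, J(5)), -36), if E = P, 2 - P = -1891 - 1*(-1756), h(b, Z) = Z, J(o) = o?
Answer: -101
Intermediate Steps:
X(N, W) = W
P = 137 (P = 2 - (-1891 - 1*(-1756)) = 2 - (-1891 + 1756) = 2 - 1*(-135) = 2 + 135 = 137)
E = 137
L = -137 (L = -1*137 = -137)
L - h(X(-4, J(5)), -36) = -137 - 1*(-36) = -137 + 36 = -101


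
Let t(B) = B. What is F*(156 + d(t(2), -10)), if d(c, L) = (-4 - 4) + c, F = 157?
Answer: 23550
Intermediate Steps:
d(c, L) = -8 + c
F*(156 + d(t(2), -10)) = 157*(156 + (-8 + 2)) = 157*(156 - 6) = 157*150 = 23550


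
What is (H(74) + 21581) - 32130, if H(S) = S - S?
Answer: -10549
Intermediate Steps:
H(S) = 0
(H(74) + 21581) - 32130 = (0 + 21581) - 32130 = 21581 - 32130 = -10549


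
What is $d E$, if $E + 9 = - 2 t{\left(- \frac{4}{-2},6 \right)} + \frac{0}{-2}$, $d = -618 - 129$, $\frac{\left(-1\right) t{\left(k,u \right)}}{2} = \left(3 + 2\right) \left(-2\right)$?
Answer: $36603$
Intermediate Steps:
$t{\left(k,u \right)} = 20$ ($t{\left(k,u \right)} = - 2 \left(3 + 2\right) \left(-2\right) = - 2 \cdot 5 \left(-2\right) = \left(-2\right) \left(-10\right) = 20$)
$d = -747$ ($d = -618 - 129 = -747$)
$E = -49$ ($E = -9 + \left(\left(-2\right) 20 + \frac{0}{-2}\right) = -9 + \left(-40 + 0 \left(- \frac{1}{2}\right)\right) = -9 + \left(-40 + 0\right) = -9 - 40 = -49$)
$d E = \left(-747\right) \left(-49\right) = 36603$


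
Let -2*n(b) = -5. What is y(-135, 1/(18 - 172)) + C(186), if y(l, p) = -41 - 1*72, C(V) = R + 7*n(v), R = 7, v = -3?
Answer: -177/2 ≈ -88.500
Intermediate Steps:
n(b) = 5/2 (n(b) = -1/2*(-5) = 5/2)
C(V) = 49/2 (C(V) = 7 + 7*(5/2) = 7 + 35/2 = 49/2)
y(l, p) = -113 (y(l, p) = -41 - 72 = -113)
y(-135, 1/(18 - 172)) + C(186) = -113 + 49/2 = -177/2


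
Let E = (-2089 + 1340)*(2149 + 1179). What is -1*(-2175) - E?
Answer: 2494847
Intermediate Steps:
E = -2492672 (E = -749*3328 = -2492672)
-1*(-2175) - E = -1*(-2175) - 1*(-2492672) = 2175 + 2492672 = 2494847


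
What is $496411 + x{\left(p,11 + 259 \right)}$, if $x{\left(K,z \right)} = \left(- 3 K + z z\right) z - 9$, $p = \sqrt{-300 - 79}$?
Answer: $20179402 - 810 i \sqrt{379} \approx 2.0179 \cdot 10^{7} - 15769.0 i$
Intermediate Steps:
$p = i \sqrt{379}$ ($p = \sqrt{-379} = i \sqrt{379} \approx 19.468 i$)
$x{\left(K,z \right)} = -9 + z \left(z^{2} - 3 K\right)$ ($x{\left(K,z \right)} = \left(- 3 K + z^{2}\right) z - 9 = \left(z^{2} - 3 K\right) z - 9 = z \left(z^{2} - 3 K\right) - 9 = -9 + z \left(z^{2} - 3 K\right)$)
$496411 + x{\left(p,11 + 259 \right)} = 496411 - \left(9 - \left(11 + 259\right)^{3} + 3 i \sqrt{379} \left(11 + 259\right)\right) = 496411 - \left(9 - 19683000 + 3 i \sqrt{379} \cdot 270\right) = 496411 - \left(-19682991 + 810 i \sqrt{379}\right) = 496411 + \left(19682991 - 810 i \sqrt{379}\right) = 20179402 - 810 i \sqrt{379}$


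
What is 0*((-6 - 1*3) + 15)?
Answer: 0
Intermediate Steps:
0*((-6 - 1*3) + 15) = 0*((-6 - 3) + 15) = 0*(-9 + 15) = 0*6 = 0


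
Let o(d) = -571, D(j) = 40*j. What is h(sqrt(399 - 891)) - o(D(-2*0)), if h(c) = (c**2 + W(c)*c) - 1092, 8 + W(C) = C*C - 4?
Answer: -1013 - 1008*I*sqrt(123) ≈ -1013.0 - 11179.0*I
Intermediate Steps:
W(C) = -12 + C**2 (W(C) = -8 + (C*C - 4) = -8 + (C**2 - 4) = -8 + (-4 + C**2) = -12 + C**2)
h(c) = -1092 + c**2 + c*(-12 + c**2) (h(c) = (c**2 + (-12 + c**2)*c) - 1092 = (c**2 + c*(-12 + c**2)) - 1092 = -1092 + c**2 + c*(-12 + c**2))
h(sqrt(399 - 891)) - o(D(-2*0)) = (-1092 + (sqrt(399 - 891))**2 + sqrt(399 - 891)*(-12 + (sqrt(399 - 891))**2)) - 1*(-571) = (-1092 + (sqrt(-492))**2 + sqrt(-492)*(-12 + (sqrt(-492))**2)) + 571 = (-1092 + (2*I*sqrt(123))**2 + (2*I*sqrt(123))*(-12 + (2*I*sqrt(123))**2)) + 571 = (-1092 - 492 + (2*I*sqrt(123))*(-12 - 492)) + 571 = (-1092 - 492 + (2*I*sqrt(123))*(-504)) + 571 = (-1092 - 492 - 1008*I*sqrt(123)) + 571 = (-1584 - 1008*I*sqrt(123)) + 571 = -1013 - 1008*I*sqrt(123)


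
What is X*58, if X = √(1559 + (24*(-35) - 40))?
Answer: 58*√679 ≈ 1511.3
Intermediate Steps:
X = √679 (X = √(1559 + (-840 - 40)) = √(1559 - 880) = √679 ≈ 26.058)
X*58 = √679*58 = 58*√679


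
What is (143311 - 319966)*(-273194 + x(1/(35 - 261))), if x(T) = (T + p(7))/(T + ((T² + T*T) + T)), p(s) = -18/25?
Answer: 18092460307757/375 ≈ 4.8247e+10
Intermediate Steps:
p(s) = -18/25 (p(s) = -18*1/25 = -18/25)
x(T) = (-18/25 + T)/(2*T + 2*T²) (x(T) = (T - 18/25)/(T + ((T² + T*T) + T)) = (-18/25 + T)/(T + ((T² + T²) + T)) = (-18/25 + T)/(T + (2*T² + T)) = (-18/25 + T)/(T + (T + 2*T²)) = (-18/25 + T)/(2*T + 2*T²))
(143311 - 319966)*(-273194 + x(1/(35 - 261))) = (143311 - 319966)*(-273194 + (-18 + 25/(35 - 261))/(50*(1/(35 - 261))*(1 + 1/(35 - 261)))) = -176655*(-273194 + (-18 + 25/(-226))/(50*(1/(-226))*(1 + 1/(-226)))) = -176655*(-273194 + (-18 + 25*(-1/226))/(50*(-1/226)*(1 - 1/226))) = -176655*(-273194 + (1/50)*(-226)*(-18 - 25/226)/(225/226)) = -176655*(-273194 + (1/50)*(-226)*(226/225)*(-4093/226)) = -176655*(-273194 + 462509/5625) = -176655*(-1536253741/5625) = 18092460307757/375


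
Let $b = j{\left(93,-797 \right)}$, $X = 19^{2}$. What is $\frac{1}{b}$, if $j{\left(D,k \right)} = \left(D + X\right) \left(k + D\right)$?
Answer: $- \frac{1}{319616} \approx -3.1288 \cdot 10^{-6}$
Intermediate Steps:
$X = 361$
$j{\left(D,k \right)} = \left(361 + D\right) \left(D + k\right)$ ($j{\left(D,k \right)} = \left(D + 361\right) \left(k + D\right) = \left(361 + D\right) \left(D + k\right)$)
$b = -319616$ ($b = 93^{2} + 361 \cdot 93 + 361 \left(-797\right) + 93 \left(-797\right) = 8649 + 33573 - 287717 - 74121 = -319616$)
$\frac{1}{b} = \frac{1}{-319616} = - \frac{1}{319616}$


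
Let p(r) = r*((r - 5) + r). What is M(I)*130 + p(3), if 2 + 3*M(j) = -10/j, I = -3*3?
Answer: -959/27 ≈ -35.518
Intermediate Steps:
I = -9
M(j) = -2/3 - 10/(3*j) (M(j) = -2/3 + (-10/j)/3 = -2/3 - 10/(3*j))
p(r) = r*(-5 + 2*r) (p(r) = r*((-5 + r) + r) = r*(-5 + 2*r))
M(I)*130 + p(3) = ((2/3)*(-5 - 1*(-9))/(-9))*130 + 3*(-5 + 2*3) = ((2/3)*(-1/9)*(-5 + 9))*130 + 3*(-5 + 6) = ((2/3)*(-1/9)*4)*130 + 3*1 = -8/27*130 + 3 = -1040/27 + 3 = -959/27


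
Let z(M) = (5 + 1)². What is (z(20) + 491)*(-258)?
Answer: -135966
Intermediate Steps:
z(M) = 36 (z(M) = 6² = 36)
(z(20) + 491)*(-258) = (36 + 491)*(-258) = 527*(-258) = -135966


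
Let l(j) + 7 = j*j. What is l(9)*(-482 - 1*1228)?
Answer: -126540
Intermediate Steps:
l(j) = -7 + j² (l(j) = -7 + j*j = -7 + j²)
l(9)*(-482 - 1*1228) = (-7 + 9²)*(-482 - 1*1228) = (-7 + 81)*(-482 - 1228) = 74*(-1710) = -126540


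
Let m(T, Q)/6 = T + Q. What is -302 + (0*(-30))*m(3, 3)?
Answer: -302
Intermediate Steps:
m(T, Q) = 6*Q + 6*T (m(T, Q) = 6*(T + Q) = 6*(Q + T) = 6*Q + 6*T)
-302 + (0*(-30))*m(3, 3) = -302 + (0*(-30))*(6*3 + 6*3) = -302 + 0*(18 + 18) = -302 + 0*36 = -302 + 0 = -302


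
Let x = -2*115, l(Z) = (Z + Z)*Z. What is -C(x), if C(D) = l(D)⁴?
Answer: -125297576449600000000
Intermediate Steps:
l(Z) = 2*Z² (l(Z) = (2*Z)*Z = 2*Z²)
x = -230
C(D) = 16*D⁸ (C(D) = (2*D²)⁴ = 16*D⁸)
-C(x) = -16*(-230)⁸ = -16*7831098528100000000 = -1*125297576449600000000 = -125297576449600000000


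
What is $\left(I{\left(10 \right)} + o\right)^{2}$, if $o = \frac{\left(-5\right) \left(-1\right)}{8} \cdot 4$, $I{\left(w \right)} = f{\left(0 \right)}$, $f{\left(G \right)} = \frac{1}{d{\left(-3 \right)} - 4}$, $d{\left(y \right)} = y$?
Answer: $\frac{1089}{196} \approx 5.5561$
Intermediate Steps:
$f{\left(G \right)} = - \frac{1}{7}$ ($f{\left(G \right)} = \frac{1}{-3 - 4} = \frac{1}{-7} = - \frac{1}{7}$)
$I{\left(w \right)} = - \frac{1}{7}$
$o = \frac{5}{2}$ ($o = \frac{1}{8} \cdot 5 \cdot 4 = \frac{5}{8} \cdot 4 = \frac{5}{2} \approx 2.5$)
$\left(I{\left(10 \right)} + o\right)^{2} = \left(- \frac{1}{7} + \frac{5}{2}\right)^{2} = \left(\frac{33}{14}\right)^{2} = \frac{1089}{196}$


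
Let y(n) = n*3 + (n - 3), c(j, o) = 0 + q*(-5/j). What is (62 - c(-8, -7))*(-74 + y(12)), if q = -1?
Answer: -14529/8 ≈ -1816.1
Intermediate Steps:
c(j, o) = 5/j (c(j, o) = 0 - (-5)/j = 0 + 5/j = 5/j)
y(n) = -3 + 4*n (y(n) = 3*n + (-3 + n) = -3 + 4*n)
(62 - c(-8, -7))*(-74 + y(12)) = (62 - 5/(-8))*(-74 + (-3 + 4*12)) = (62 - 5*(-1)/8)*(-74 + (-3 + 48)) = (62 - 1*(-5/8))*(-74 + 45) = (62 + 5/8)*(-29) = (501/8)*(-29) = -14529/8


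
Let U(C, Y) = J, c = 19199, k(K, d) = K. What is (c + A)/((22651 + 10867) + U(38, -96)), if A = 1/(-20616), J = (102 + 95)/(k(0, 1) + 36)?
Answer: 1187419749/2073359710 ≈ 0.57270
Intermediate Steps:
J = 197/36 (J = (102 + 95)/(0 + 36) = 197/36 ≈ 5.4722)
U(C, Y) = 197/36
A = -1/20616 ≈ -4.8506e-5
(c + A)/((22651 + 10867) + U(38, -96)) = (19199 - 1/20616)/((22651 + 10867) + 197/36) = 395806583/(20616*(33518 + 197/36)) = 395806583/(20616*(1206845/36)) = (395806583/20616)*(36/1206845) = 1187419749/2073359710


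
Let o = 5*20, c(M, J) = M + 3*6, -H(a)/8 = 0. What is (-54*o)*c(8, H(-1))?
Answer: -140400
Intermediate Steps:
H(a) = 0 (H(a) = -8*0 = 0)
c(M, J) = 18 + M (c(M, J) = M + 18 = 18 + M)
o = 100
(-54*o)*c(8, H(-1)) = (-54*100)*(18 + 8) = -5400*26 = -140400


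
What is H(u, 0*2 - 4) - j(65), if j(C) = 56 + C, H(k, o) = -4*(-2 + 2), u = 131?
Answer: -121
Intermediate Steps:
H(k, o) = 0 (H(k, o) = -4*0 = 0)
H(u, 0*2 - 4) - j(65) = 0 - (56 + 65) = 0 - 1*121 = 0 - 121 = -121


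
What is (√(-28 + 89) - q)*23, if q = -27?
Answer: 621 + 23*√61 ≈ 800.64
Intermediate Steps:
(√(-28 + 89) - q)*23 = (√(-28 + 89) - 1*(-27))*23 = (√61 + 27)*23 = (27 + √61)*23 = 621 + 23*√61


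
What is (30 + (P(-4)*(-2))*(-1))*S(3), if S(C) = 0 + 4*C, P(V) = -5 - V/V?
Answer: 216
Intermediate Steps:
P(V) = -6 (P(V) = -5 - 1*1 = -5 - 1 = -6)
S(C) = 4*C
(30 + (P(-4)*(-2))*(-1))*S(3) = (30 - 6*(-2)*(-1))*(4*3) = (30 + 12*(-1))*12 = (30 - 12)*12 = 18*12 = 216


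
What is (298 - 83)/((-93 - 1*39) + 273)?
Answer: 215/141 ≈ 1.5248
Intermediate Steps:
(298 - 83)/((-93 - 1*39) + 273) = 215/((-93 - 39) + 273) = 215/(-132 + 273) = 215/141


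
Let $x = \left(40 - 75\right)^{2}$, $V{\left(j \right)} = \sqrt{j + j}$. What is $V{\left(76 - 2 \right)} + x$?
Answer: $1225 + 2 \sqrt{37} \approx 1237.2$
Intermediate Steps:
$V{\left(j \right)} = \sqrt{2} \sqrt{j}$ ($V{\left(j \right)} = \sqrt{2 j} = \sqrt{2} \sqrt{j}$)
$x = 1225$ ($x = \left(-35\right)^{2} = 1225$)
$V{\left(76 - 2 \right)} + x = \sqrt{2} \sqrt{76 - 2} + 1225 = \sqrt{2} \sqrt{74} + 1225 = 2 \sqrt{37} + 1225 = 1225 + 2 \sqrt{37}$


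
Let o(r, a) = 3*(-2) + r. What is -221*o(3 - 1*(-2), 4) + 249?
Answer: 470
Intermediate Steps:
o(r, a) = -6 + r
-221*o(3 - 1*(-2), 4) + 249 = -221*(-6 + (3 - 1*(-2))) + 249 = -221*(-6 + (3 + 2)) + 249 = -221*(-6 + 5) + 249 = -221*(-1) + 249 = 221 + 249 = 470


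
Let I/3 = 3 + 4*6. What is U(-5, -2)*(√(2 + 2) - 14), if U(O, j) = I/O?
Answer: 972/5 ≈ 194.40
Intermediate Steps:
I = 81 (I = 3*(3 + 4*6) = 3*(3 + 24) = 3*27 = 81)
U(O, j) = 81/O
U(-5, -2)*(√(2 + 2) - 14) = (81/(-5))*(√(2 + 2) - 14) = (81*(-⅕))*(√4 - 14) = -81*(2 - 14)/5 = -81/5*(-12) = 972/5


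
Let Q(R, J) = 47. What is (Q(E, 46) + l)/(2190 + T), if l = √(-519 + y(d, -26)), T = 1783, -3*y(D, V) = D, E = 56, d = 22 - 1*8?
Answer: 47/3973 + I*√4713/11919 ≈ 0.01183 + 0.0057598*I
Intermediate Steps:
d = 14 (d = 22 - 8 = 14)
y(D, V) = -D/3
l = I*√4713/3 (l = √(-519 - ⅓*14) = √(-519 - 14/3) = √(-1571/3) = I*√4713/3 ≈ 22.884*I)
(Q(E, 46) + l)/(2190 + T) = (47 + I*√4713/3)/(2190 + 1783) = (47 + I*√4713/3)/3973 = (47 + I*√4713/3)*(1/3973) = 47/3973 + I*√4713/11919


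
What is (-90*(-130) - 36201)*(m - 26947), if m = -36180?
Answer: 1546674627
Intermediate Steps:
(-90*(-130) - 36201)*(m - 26947) = (-90*(-130) - 36201)*(-36180 - 26947) = (11700 - 36201)*(-63127) = -24501*(-63127) = 1546674627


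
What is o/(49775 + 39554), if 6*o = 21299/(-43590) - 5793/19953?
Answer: -75277313/51796007465220 ≈ -1.4533e-6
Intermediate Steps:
o = -75277313/579834180 (o = (21299/(-43590) - 5793/19953)/6 = (21299*(-1/43590) - 5793*1/19953)/6 = (-21299/43590 - 1931/6651)/6 = (⅙)*(-75277313/96639030) = -75277313/579834180 ≈ -0.12983)
o/(49775 + 39554) = -75277313/(579834180*(49775 + 39554)) = -75277313/579834180/89329 = -75277313/579834180*1/89329 = -75277313/51796007465220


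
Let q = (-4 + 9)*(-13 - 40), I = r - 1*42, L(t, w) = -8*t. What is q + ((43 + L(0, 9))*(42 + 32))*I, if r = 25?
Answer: -54359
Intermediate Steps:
I = -17 (I = 25 - 1*42 = 25 - 42 = -17)
q = -265 (q = 5*(-53) = -265)
q + ((43 + L(0, 9))*(42 + 32))*I = -265 + ((43 - 8*0)*(42 + 32))*(-17) = -265 + ((43 + 0)*74)*(-17) = -265 + (43*74)*(-17) = -265 + 3182*(-17) = -265 - 54094 = -54359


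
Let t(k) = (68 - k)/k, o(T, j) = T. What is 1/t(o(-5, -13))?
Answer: -5/73 ≈ -0.068493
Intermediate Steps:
t(k) = (68 - k)/k
1/t(o(-5, -13)) = 1/((68 - 1*(-5))/(-5)) = 1/(-(68 + 5)/5) = 1/(-1/5*73) = 1/(-73/5) = -5/73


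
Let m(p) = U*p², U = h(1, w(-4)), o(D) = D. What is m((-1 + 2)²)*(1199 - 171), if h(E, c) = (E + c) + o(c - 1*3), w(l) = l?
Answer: -10280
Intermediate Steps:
h(E, c) = -3 + E + 2*c (h(E, c) = (E + c) + (c - 1*3) = (E + c) + (c - 3) = (E + c) + (-3 + c) = -3 + E + 2*c)
U = -10 (U = -3 + 1 + 2*(-4) = -3 + 1 - 8 = -10)
m(p) = -10*p²
m((-1 + 2)²)*(1199 - 171) = (-10*(-1 + 2)⁴)*(1199 - 171) = -10*(1²)²*1028 = -10*1²*1028 = -10*1*1028 = -10*1028 = -10280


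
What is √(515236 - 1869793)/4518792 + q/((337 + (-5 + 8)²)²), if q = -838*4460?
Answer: -934370/29929 + I*√1354557/4518792 ≈ -31.22 + 0.00025756*I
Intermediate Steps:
q = -3737480
√(515236 - 1869793)/4518792 + q/((337 + (-5 + 8)²)²) = √(515236 - 1869793)/4518792 - 3737480/(337 + (-5 + 8)²)² = √(-1354557)*(1/4518792) - 3737480/(337 + 3²)² = (I*√1354557)*(1/4518792) - 3737480/(337 + 9)² = I*√1354557/4518792 - 3737480/(346²) = I*√1354557/4518792 - 3737480/119716 = I*√1354557/4518792 - 3737480*1/119716 = I*√1354557/4518792 - 934370/29929 = -934370/29929 + I*√1354557/4518792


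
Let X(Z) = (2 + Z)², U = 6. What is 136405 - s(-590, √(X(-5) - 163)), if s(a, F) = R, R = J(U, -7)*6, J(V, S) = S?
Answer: 136447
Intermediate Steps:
R = -42 (R = -7*6 = -42)
s(a, F) = -42
136405 - s(-590, √(X(-5) - 163)) = 136405 - 1*(-42) = 136405 + 42 = 136447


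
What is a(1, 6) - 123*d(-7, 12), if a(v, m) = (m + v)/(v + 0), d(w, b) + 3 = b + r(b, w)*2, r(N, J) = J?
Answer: 622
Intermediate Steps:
d(w, b) = -3 + b + 2*w (d(w, b) = -3 + (b + w*2) = -3 + (b + 2*w) = -3 + b + 2*w)
a(v, m) = (m + v)/v
a(1, 6) - 123*d(-7, 12) = (6 + 1)/1 - 123*(-3 + 12 + 2*(-7)) = 1*7 - 123*(-3 + 12 - 14) = 7 - 123*(-5) = 7 + 615 = 622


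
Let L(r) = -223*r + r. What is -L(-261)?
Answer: -57942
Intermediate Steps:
L(r) = -222*r
-L(-261) = -(-222)*(-261) = -1*57942 = -57942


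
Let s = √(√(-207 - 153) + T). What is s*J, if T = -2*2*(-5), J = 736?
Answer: 736*√(20 + 6*I*√10) ≈ 3589.4 + 1431.7*I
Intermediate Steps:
T = 20 (T = -4*(-5) = 20)
s = √(20 + 6*I*√10) (s = √(√(-207 - 153) + 20) = √(√(-360) + 20) = √(6*I*√10 + 20) = √(20 + 6*I*√10) ≈ 4.8769 + 1.9453*I)
s*J = √(20 + 6*I*√10)*736 = 736*√(20 + 6*I*√10)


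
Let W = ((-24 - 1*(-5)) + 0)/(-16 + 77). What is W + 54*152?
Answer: 500669/61 ≈ 8207.7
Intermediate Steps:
W = -19/61 (W = ((-24 + 5) + 0)/61 = (-19 + 0)*(1/61) = -19*1/61 = -19/61 ≈ -0.31148)
W + 54*152 = -19/61 + 54*152 = -19/61 + 8208 = 500669/61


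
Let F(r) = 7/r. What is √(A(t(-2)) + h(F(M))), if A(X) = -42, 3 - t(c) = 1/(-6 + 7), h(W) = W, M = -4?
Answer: 5*I*√7/2 ≈ 6.6144*I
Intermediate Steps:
t(c) = 2 (t(c) = 3 - 1/(-6 + 7) = 3 - 1/1 = 3 - 1*1 = 3 - 1 = 2)
√(A(t(-2)) + h(F(M))) = √(-42 + 7/(-4)) = √(-42 + 7*(-¼)) = √(-42 - 7/4) = √(-175/4) = 5*I*√7/2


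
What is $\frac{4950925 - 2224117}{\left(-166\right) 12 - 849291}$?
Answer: $- \frac{908936}{283761} \approx -3.2032$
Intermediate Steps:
$\frac{4950925 - 2224117}{\left(-166\right) 12 - 849291} = \frac{2726808}{-1992 - 849291} = \frac{2726808}{-851283} = 2726808 \left(- \frac{1}{851283}\right) = - \frac{908936}{283761}$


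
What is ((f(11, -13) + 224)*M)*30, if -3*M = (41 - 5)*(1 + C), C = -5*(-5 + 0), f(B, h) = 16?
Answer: -2246400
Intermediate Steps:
C = 25 (C = -5*(-5) = 25)
M = -312 (M = -(41 - 5)*(1 + 25)/3 = -12*26 = -1/3*936 = -312)
((f(11, -13) + 224)*M)*30 = ((16 + 224)*(-312))*30 = (240*(-312))*30 = -74880*30 = -2246400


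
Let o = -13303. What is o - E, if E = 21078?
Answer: -34381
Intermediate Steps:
o - E = -13303 - 1*21078 = -13303 - 21078 = -34381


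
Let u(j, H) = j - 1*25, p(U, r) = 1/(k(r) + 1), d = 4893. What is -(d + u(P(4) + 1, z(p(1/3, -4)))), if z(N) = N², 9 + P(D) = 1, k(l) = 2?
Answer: -4861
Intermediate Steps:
P(D) = -8 (P(D) = -9 + 1 = -8)
p(U, r) = ⅓ (p(U, r) = 1/(2 + 1) = 1/3 = ⅓)
u(j, H) = -25 + j (u(j, H) = j - 25 = -25 + j)
-(d + u(P(4) + 1, z(p(1/3, -4)))) = -(4893 + (-25 + (-8 + 1))) = -(4893 + (-25 - 7)) = -(4893 - 32) = -1*4861 = -4861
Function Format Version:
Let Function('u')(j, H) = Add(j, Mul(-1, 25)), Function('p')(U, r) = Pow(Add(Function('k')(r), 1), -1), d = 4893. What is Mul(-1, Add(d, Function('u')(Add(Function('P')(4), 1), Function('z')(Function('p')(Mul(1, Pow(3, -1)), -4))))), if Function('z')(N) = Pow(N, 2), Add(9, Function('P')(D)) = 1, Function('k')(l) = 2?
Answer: -4861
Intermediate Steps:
Function('P')(D) = -8 (Function('P')(D) = Add(-9, 1) = -8)
Function('p')(U, r) = Rational(1, 3) (Function('p')(U, r) = Pow(Add(2, 1), -1) = Pow(3, -1) = Rational(1, 3))
Function('u')(j, H) = Add(-25, j) (Function('u')(j, H) = Add(j, -25) = Add(-25, j))
Mul(-1, Add(d, Function('u')(Add(Function('P')(4), 1), Function('z')(Function('p')(Mul(1, Pow(3, -1)), -4))))) = Mul(-1, Add(4893, Add(-25, Add(-8, 1)))) = Mul(-1, Add(4893, Add(-25, -7))) = Mul(-1, Add(4893, -32)) = Mul(-1, 4861) = -4861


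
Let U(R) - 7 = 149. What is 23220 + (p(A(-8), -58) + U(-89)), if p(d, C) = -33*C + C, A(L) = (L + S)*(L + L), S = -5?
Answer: 25232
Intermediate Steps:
A(L) = 2*L*(-5 + L) (A(L) = (L - 5)*(L + L) = (-5 + L)*(2*L) = 2*L*(-5 + L))
U(R) = 156 (U(R) = 7 + 149 = 156)
p(d, C) = -32*C
23220 + (p(A(-8), -58) + U(-89)) = 23220 + (-32*(-58) + 156) = 23220 + (1856 + 156) = 23220 + 2012 = 25232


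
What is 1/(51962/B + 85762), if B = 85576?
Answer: 42788/3669610437 ≈ 1.1660e-5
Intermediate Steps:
1/(51962/B + 85762) = 1/(51962/85576 + 85762) = 1/(51962*(1/85576) + 85762) = 1/(25981/42788 + 85762) = 1/(3669610437/42788) = 42788/3669610437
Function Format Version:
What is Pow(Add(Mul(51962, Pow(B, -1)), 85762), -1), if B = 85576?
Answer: Rational(42788, 3669610437) ≈ 1.1660e-5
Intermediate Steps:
Pow(Add(Mul(51962, Pow(B, -1)), 85762), -1) = Pow(Add(Mul(51962, Pow(85576, -1)), 85762), -1) = Pow(Add(Mul(51962, Rational(1, 85576)), 85762), -1) = Pow(Add(Rational(25981, 42788), 85762), -1) = Pow(Rational(3669610437, 42788), -1) = Rational(42788, 3669610437)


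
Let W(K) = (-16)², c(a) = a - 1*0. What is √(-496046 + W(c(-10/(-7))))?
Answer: I*√495790 ≈ 704.12*I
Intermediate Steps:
c(a) = a (c(a) = a + 0 = a)
W(K) = 256
√(-496046 + W(c(-10/(-7)))) = √(-496046 + 256) = √(-495790) = I*√495790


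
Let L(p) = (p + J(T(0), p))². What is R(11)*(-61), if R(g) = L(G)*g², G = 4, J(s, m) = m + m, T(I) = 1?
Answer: -1062864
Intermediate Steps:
J(s, m) = 2*m
L(p) = 9*p² (L(p) = (p + 2*p)² = (3*p)² = 9*p²)
R(g) = 144*g² (R(g) = (9*4²)*g² = (9*16)*g² = 144*g²)
R(11)*(-61) = (144*11²)*(-61) = (144*121)*(-61) = 17424*(-61) = -1062864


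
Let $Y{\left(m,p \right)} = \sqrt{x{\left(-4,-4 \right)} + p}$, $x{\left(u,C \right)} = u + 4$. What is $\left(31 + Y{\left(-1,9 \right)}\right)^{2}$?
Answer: $1156$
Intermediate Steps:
$x{\left(u,C \right)} = 4 + u$
$Y{\left(m,p \right)} = \sqrt{p}$ ($Y{\left(m,p \right)} = \sqrt{\left(4 - 4\right) + p} = \sqrt{0 + p} = \sqrt{p}$)
$\left(31 + Y{\left(-1,9 \right)}\right)^{2} = \left(31 + \sqrt{9}\right)^{2} = \left(31 + 3\right)^{2} = 34^{2} = 1156$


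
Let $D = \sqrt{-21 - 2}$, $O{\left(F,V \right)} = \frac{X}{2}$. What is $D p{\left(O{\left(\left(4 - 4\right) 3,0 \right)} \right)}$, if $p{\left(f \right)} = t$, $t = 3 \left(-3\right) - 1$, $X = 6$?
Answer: $- 10 i \sqrt{23} \approx - 47.958 i$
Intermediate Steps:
$O{\left(F,V \right)} = 3$ ($O{\left(F,V \right)} = \frac{6}{2} = 6 \cdot \frac{1}{2} = 3$)
$D = i \sqrt{23}$ ($D = \sqrt{-23} = i \sqrt{23} \approx 4.7958 i$)
$t = -10$ ($t = -9 - 1 = -10$)
$p{\left(f \right)} = -10$
$D p{\left(O{\left(\left(4 - 4\right) 3,0 \right)} \right)} = i \sqrt{23} \left(-10\right) = - 10 i \sqrt{23}$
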